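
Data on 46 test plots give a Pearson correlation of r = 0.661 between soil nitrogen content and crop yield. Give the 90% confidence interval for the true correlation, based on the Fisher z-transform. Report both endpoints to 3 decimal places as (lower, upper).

(0.496, 0.780)

z_r = atanh(0.661) = 0.794588;  SE = 1/√(n−3) = 1/√43 = 0.152499
z-limits: 0.794588 ± 1.645·0.152499 = 0.794588 ± 0.250861 = [0.543727, 1.045449]
ρ-limits: (tanh 0.543727, tanh 1.045449) = (0.496, 0.780)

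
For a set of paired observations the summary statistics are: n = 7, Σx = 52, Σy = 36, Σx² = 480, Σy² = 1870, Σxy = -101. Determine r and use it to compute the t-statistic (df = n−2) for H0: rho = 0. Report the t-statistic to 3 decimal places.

S_xy = nΣxy − ΣxΣy = 7·(-101) − 52·36 = -707 − 1872 = -2579
S_xx = nΣx² − (Σx)² = 7·480 − 52² = 3360 − 2704 = 656
S_yy = nΣy² − (Σy)² = 7·1870 − 36² = 13090 − 1296 = 11794
r = S_xy / √(S_xx·S_yy) = -2579 / √(656·11794) = -2579 / √7736864 = -2579 / 2781.5219 = -0.9272
t = r·√(n−2)/√(1−r²) = -0.9272·√5 / √(1−0.859700) = -2.073282 / 0.374566 = -5.535

-5.535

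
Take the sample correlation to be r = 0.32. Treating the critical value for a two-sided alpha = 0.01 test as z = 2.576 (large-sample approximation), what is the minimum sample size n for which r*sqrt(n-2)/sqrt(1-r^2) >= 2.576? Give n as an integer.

61

r√(n−2)/√(1−r²) ≥ 2.576  ⇔  n−2 ≥ (2.576)²·(1−r²)/r²
(1−r²)/r² = (1−0.1024)/0.1024 = 8.7656
n ≥ 2 + 6.635776·8.7656 = 2 + 58.1666 = 60.1666
⌈60.1666⌉ = 61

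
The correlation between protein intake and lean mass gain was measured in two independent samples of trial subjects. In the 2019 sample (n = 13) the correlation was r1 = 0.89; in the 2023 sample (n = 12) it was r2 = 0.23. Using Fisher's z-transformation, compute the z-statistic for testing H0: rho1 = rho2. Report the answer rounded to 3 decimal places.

Fisher z-transforms: z1 = atanh(0.89) = 1.421926, z2 = atanh(0.23) = 0.234189; difference d = 1.187737
Var(d) = 1/10 + 1/9 = 0.1000000 + 0.1111111 = 0.2111111
z = d/√Var(d) = 1.187737 / √0.2111111 = 1.187737 / 0.459468 = 2.585

2.585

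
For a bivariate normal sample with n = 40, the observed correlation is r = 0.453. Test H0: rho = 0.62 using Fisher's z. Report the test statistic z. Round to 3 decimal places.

Fisher z: atanh(0.453) = 0.488468, atanh(0.62) = 0.725005
z = (z_r − z_0)·√(n−3) = (0.488468 − 0.725005)·√37 = -0.236537 · 6.082763 = -1.439

-1.439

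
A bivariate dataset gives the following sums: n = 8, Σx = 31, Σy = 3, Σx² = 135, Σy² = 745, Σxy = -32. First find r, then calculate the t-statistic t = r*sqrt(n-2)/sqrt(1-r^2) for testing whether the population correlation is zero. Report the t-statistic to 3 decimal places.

Numerator: nΣxy − (Σx)(Σy) = 8·(-32) − (31)(3) = -349
Denominator: √[(nΣx²−(Σx)²)(nΣy²−(Σy)²)]
  nΣx²−(Σx)² = 8·135 − 961 = 119;  nΣy²−(Σy)² = 8·745 − 9 = 5951
  √(119·5951) = √708169 = 841.5278
r = -349 / 841.5278 = -0.4147
t = r·√(n−2)/√(1−r²) = -0.4147·√6 / √(1−0.171976) = -1.015803 / 0.909958 = -1.116

-1.116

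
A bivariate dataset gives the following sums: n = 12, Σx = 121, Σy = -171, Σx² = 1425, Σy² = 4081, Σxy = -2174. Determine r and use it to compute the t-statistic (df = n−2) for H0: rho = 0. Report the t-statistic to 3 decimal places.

-3.876

S_xy = nΣxy − ΣxΣy = 12·(-2174) − 121·(-171) = -26088 − (-20691) = -5397
S_xx = nΣx² − (Σx)² = 12·1425 − 121² = 17100 − 14641 = 2459
S_yy = nΣy² − (Σy)² = 12·4081 − (-171)² = 48972 − 29241 = 19731
r = S_xy / √(S_xx·S_yy) = -5397 / √(2459·19731) = -5397 / √48518529 = -5397 / 6965.5243 = -0.7748
t = r·√(n−2)/√(1−r²) = -0.7748·√10 / √(1−0.600315) = -2.450133 / 0.632206 = -3.876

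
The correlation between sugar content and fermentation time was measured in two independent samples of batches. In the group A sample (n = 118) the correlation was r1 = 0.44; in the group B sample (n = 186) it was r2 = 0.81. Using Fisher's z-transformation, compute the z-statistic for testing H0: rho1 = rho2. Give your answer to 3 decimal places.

Fisher z-transforms: z1 = atanh(0.44) = 0.472231, z2 = atanh(0.81) = 1.127029; difference d = -0.654798
Var(d) = 1/115 + 1/183 = 0.0086957 + 0.0054645 = 0.0141602
z = d/√Var(d) = -0.654798 / √0.0141602 = -0.654798 / 0.118997 = -5.503

-5.503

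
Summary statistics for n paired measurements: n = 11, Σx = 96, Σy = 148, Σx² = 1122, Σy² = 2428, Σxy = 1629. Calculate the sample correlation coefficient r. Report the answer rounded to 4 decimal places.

S_xy = nΣxy − ΣxΣy = 11·1629 − 96·148 = 17919 − 14208 = 3711
S_xx = nΣx² − (Σx)² = 11·1122 − 96² = 12342 − 9216 = 3126
S_yy = nΣy² − (Σy)² = 11·2428 − 148² = 26708 − 21904 = 4804
r = S_xy / √(S_xx·S_yy) = 3711 / √(3126·4804) = 3711 / √15017304 = 3711 / 3875.2166 = 0.9576

0.9576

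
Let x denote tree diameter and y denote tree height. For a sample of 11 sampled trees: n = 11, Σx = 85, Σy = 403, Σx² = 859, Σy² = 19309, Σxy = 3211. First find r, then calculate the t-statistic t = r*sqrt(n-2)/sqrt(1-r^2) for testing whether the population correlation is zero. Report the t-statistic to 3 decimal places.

0.305

S_xy = nΣxy − ΣxΣy = 11·3211 − 85·403 = 35321 − 34255 = 1066
S_xx = nΣx² − (Σx)² = 11·859 − 85² = 9449 − 7225 = 2224
S_yy = nΣy² − (Σy)² = 11·19309 − 403² = 212399 − 162409 = 49990
r = S_xy / √(S_xx·S_yy) = 1066 / √(2224·49990) = 1066 / √111177760 = 1066 / 10544.0865 = 0.1011
t = r·√(n−2)/√(1−r²) = 0.1011·√9 / √(1−0.010221) = 0.303300 / 0.994876 = 0.305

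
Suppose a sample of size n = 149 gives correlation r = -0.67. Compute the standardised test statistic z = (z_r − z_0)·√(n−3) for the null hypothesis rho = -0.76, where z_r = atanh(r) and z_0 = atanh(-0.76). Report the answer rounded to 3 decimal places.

2.241

Fisher z: atanh(-0.67) = -0.810743, atanh(-0.76) = -0.996215
z = (z_r − z_0)·√(n−3) = (-0.810743 − (-0.996215))·√146 = 0.185472 · 12.083046 = 2.241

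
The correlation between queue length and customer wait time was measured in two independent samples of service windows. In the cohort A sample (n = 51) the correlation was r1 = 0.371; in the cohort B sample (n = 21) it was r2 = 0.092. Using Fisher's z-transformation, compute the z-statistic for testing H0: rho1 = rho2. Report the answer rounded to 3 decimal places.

1.076

Fisher z-transforms: z1 = atanh(0.371) = 0.389582, z2 = atanh(0.092) = 0.092261; difference d = 0.297321
Var(d) = 1/48 + 1/18 = 0.0208333 + 0.0555556 = 0.0763889
z = d/√Var(d) = 0.297321 / √0.0763889 = 0.297321 / 0.276385 = 1.076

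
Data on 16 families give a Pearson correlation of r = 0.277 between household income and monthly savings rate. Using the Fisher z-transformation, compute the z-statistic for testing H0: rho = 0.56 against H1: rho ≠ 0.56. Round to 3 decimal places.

Fisher z: atanh(0.277) = 0.284430, atanh(0.56) = 0.632833
z = (z_r − z_0)·√(n−3) = (0.284430 − 0.632833)·√13 = -0.348403 · 3.605551 = -1.256

-1.256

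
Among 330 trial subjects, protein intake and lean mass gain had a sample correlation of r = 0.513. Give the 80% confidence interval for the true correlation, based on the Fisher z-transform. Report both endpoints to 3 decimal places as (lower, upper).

z_r = atanh(0.513) = 0.566793;  SE = 1/√(n−3) = 1/√327 = 0.055300
z-limits: 0.566793 ± 1.282·0.055300 = 0.566793 ± 0.070895 = [0.495898, 0.637688]
ρ-limits: (tanh 0.495898, tanh 0.637688) = (0.459, 0.563)

(0.459, 0.563)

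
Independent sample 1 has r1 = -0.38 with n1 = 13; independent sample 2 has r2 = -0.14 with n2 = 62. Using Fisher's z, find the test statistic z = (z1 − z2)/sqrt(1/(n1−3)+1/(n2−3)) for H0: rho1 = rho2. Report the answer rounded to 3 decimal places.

-0.758

Fisher z-transforms: z1 = atanh(-0.38) = -0.400060, z2 = atanh(-0.14) = -0.140926; difference d = -0.259134
Var(d) = 1/10 + 1/59 = 0.1000000 + 0.0169492 = 0.1169492
z = d/√Var(d) = -0.259134 / √0.1169492 = -0.259134 / 0.341978 = -0.758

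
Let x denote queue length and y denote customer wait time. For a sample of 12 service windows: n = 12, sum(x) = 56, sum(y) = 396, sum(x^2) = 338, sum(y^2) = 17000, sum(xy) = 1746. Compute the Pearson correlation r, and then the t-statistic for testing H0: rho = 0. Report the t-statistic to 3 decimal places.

-0.598

S_xy = nΣxy − ΣxΣy = 12·1746 − 56·396 = 20952 − 22176 = -1224
S_xx = nΣx² − (Σx)² = 12·338 − 56² = 4056 − 3136 = 920
S_yy = nΣy² − (Σy)² = 12·17000 − 396² = 204000 − 156816 = 47184
r = S_xy / √(S_xx·S_yy) = -1224 / √(920·47184) = -1224 / √43409280 = -1224 / 6588.5719 = -0.1858
t = r·√(n−2)/√(1−r²) = -0.1858·√10 / √(1−0.034522) = -0.587551 / 0.982587 = -0.598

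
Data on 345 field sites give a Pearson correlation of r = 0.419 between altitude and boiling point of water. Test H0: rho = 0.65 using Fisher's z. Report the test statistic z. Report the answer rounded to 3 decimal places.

-6.081

Fisher z: atanh(0.419) = 0.446478, atanh(0.65) = 0.775299
z = (z_r − z_0)·√(n−3) = (0.446478 − 0.775299)·√342 = -0.328821 · 18.493242 = -6.081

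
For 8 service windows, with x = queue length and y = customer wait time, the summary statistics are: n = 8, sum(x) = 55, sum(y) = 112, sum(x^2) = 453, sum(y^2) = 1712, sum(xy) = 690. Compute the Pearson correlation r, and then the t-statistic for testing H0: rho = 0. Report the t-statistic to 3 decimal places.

Numerator: nΣxy − (Σx)(Σy) = 8·690 − (55)(112) = -640
Denominator: √[(nΣx²−(Σx)²)(nΣy²−(Σy)²)]
  nΣx²−(Σx)² = 8·453 − 3025 = 599;  nΣy²−(Σy)² = 8·1712 − 12544 = 1152
  √(599·1152) = √690048 = 830.6913
r = -640 / 830.6913 = -0.7704
t = r·√(n−2)/√(1−r²) = -0.7704·√6 / √(1−0.593516) = -1.887087 / 0.637561 = -2.960

-2.960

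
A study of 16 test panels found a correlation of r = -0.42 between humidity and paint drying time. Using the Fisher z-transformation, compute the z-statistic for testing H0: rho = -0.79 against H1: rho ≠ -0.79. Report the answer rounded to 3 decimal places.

Fisher z: atanh(-0.42) = -0.447692, atanh(-0.79) = -1.071432
z = (z_r − z_0)·√(n−3) = (-0.447692 − (-1.071432))·√13 = 0.623740 · 3.605551 = 2.249

2.249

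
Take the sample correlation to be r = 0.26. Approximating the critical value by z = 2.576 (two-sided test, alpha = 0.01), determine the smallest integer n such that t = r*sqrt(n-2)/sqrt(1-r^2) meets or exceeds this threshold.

94

r√(n−2)/√(1−r²) ≥ 2.576  ⇔  n−2 ≥ (2.576)²·(1−r²)/r²
(1−r²)/r² = (1−0.0676)/0.0676 = 13.7929
n ≥ 2 + 6.635776·13.7929 = 2 + 91.5266 = 93.5266
⌈93.5266⌉ = 94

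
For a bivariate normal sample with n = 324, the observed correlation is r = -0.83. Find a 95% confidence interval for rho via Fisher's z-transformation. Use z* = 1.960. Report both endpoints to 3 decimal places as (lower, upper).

(-0.861, -0.793)

z_r = atanh(-0.83) = -1.188136;  SE = 1/√(n−3) = 1/√321 = 0.055815
z-limits: -1.188136 ± 1.960·0.055815 = -1.188136 ± 0.109397 = [-1.297533, -1.078739]
ρ-limits: (tanh -1.297533, tanh -1.078739) = (-0.861, -0.793)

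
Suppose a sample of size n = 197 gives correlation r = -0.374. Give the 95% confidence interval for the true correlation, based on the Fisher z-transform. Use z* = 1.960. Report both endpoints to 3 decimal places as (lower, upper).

(-0.488, -0.247)

Fisher z: z_r = atanh(r) = ½·ln((1+(-0.374))/(1−(-0.374))) = -0.393066
SE(z) = 1/√(n−3) = 1/√194 = 0.071796
95% ⇒ z* = 1.960; margin = 1.960·0.071796 = 0.140720
CI on z-scale: (-0.533786, -0.252346)
Back-transform: tanh(-0.533786) = -0.488270, tanh(-0.252346) = -0.247123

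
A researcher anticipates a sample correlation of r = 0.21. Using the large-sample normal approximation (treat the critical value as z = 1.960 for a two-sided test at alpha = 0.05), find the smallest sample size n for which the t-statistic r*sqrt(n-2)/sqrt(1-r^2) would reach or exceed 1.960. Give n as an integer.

Need r·√(n−2)/√(1−r²) ≥ 1.960
√(n−2) ≥ 1.960·√(1−0.0441) / 0.21 = 1.960·0.977701 / 0.21 = 9.1252
n−2 ≥ 83.2693  ⇒  n ≥ 85.2693
Smallest integer n = 86

86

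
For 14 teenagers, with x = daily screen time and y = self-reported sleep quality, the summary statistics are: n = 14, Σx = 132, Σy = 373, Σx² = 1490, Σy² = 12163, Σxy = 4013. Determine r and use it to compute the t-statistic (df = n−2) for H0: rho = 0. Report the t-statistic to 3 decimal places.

3.138

S_xy = nΣxy − ΣxΣy = 14·4013 − 132·373 = 56182 − 49236 = 6946
S_xx = nΣx² − (Σx)² = 14·1490 − 132² = 20860 − 17424 = 3436
S_yy = nΣy² − (Σy)² = 14·12163 − 373² = 170282 − 139129 = 31153
r = S_xy / √(S_xx·S_yy) = 6946 / √(3436·31153) = 6946 / √107041708 = 6946 / 10346.0963 = 0.6714
t = r·√(n−2)/√(1−r²) = 0.6714·√12 / √(1−0.450778) = 2.325798 / 0.741095 = 3.138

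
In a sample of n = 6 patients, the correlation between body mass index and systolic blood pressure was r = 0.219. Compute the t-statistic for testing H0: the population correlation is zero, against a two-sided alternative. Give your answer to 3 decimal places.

1 − r² = 1 − 0.047961 = 0.952039;  √(1−r²) = 0.975725
√(n−2) = √4 = 2.000000
t = r·√(n−2)/√(1−r²) = 0.219 · 2.000000 / 0.975725 = 0.449

0.449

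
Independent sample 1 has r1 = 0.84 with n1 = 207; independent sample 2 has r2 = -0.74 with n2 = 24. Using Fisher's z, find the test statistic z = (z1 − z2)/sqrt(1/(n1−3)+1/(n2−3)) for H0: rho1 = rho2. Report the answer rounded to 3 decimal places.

Fisher z-transforms: z1 = atanh(0.84) = 1.221174, z2 = atanh(-0.74) = -0.950479; difference d = 2.171653
Var(d) = 1/204 + 1/21 = 0.0049020 + 0.0476190 = 0.0525210
z = d/√Var(d) = 2.171653 / √0.0525210 = 2.171653 / 0.229175 = 9.476

9.476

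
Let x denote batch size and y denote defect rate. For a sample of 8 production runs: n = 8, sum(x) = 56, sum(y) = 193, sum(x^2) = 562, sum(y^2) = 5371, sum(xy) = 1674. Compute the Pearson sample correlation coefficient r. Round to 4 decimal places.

0.9265

Numerator: nΣxy − (Σx)(Σy) = 8·1674 − (56)(193) = 2584
Denominator: √[(nΣx²−(Σx)²)(nΣy²−(Σy)²)]
  nΣx²−(Σx)² = 8·562 − 3136 = 1360;  nΣy²−(Σy)² = 8·5371 − 37249 = 5719
  √(1360·5719) = √7777840 = 2788.8779
r = 2584 / 2788.8779 = 0.9265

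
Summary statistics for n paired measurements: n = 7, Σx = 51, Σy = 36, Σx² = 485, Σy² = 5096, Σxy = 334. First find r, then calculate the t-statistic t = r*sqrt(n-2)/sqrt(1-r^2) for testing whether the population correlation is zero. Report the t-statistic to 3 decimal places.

S_xy = nΣxy − ΣxΣy = 7·334 − 51·36 = 2338 − 1836 = 502
S_xx = nΣx² − (Σx)² = 7·485 − 51² = 3395 − 2601 = 794
S_yy = nΣy² − (Σy)² = 7·5096 − 36² = 35672 − 1296 = 34376
r = S_xy / √(S_xx·S_yy) = 502 / √(794·34376) = 502 / √27294544 = 502 / 5224.4181 = 0.0961
t = r·√(n−2)/√(1−r²) = 0.0961·√5 / √(1−0.009235) = 0.214886 / 0.995372 = 0.216

0.216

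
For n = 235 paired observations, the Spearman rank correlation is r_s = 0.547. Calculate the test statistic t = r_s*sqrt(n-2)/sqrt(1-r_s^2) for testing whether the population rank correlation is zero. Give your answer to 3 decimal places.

9.974

1 − r_s² = 1 − 0.299209 = 0.700791;  √(1−r_s²) = 0.837133
√(n−2) = √233 = 15.264338
t = r_s·√(n−2)/√(1−r_s²) = 0.547 · 15.264338 / 0.837133 = 9.974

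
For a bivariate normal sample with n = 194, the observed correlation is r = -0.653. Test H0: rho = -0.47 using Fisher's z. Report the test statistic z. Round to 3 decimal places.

-3.738

z_r = atanh(-0.653) = -0.780511,  z_0 = atanh(-0.47) = -0.510070
SE = 1/√(n−3) = 1/√191 = 0.072357
z = (z_r − z_0)/SE = (-0.780511 − (-0.510070)) / 0.072357 = -0.270441 / 0.072357 = -3.738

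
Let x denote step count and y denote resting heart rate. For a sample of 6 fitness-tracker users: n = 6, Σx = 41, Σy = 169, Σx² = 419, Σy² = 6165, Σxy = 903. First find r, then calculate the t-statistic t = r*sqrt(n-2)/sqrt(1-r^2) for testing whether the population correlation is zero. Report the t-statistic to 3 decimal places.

S_xy = nΣxy − ΣxΣy = 6·903 − 41·169 = 5418 − 6929 = -1511
S_xx = nΣx² − (Σx)² = 6·419 − 41² = 2514 − 1681 = 833
S_yy = nΣy² − (Σy)² = 6·6165 − 169² = 36990 − 28561 = 8429
r = S_xy / √(S_xx·S_yy) = -1511 / √(833·8429) = -1511 / √7021357 = -1511 / 2649.7843 = -0.5702
t = r·√(n−2)/√(1−r²) = -0.5702·√4 / √(1−0.325128) = -1.140400 / 0.821506 = -1.388

-1.388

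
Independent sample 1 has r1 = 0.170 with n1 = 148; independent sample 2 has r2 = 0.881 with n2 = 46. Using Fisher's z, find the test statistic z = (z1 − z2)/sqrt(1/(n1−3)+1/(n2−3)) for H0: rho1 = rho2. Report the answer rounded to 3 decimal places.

-6.960

Fisher z-transforms: z1 = atanh(0.170) = 0.171667, z2 = atanh(0.881) = 1.380218; difference d = -1.208551
Var(d) = 1/145 + 1/43 = 0.0068966 + 0.0232558 = 0.0301524
z = d/√Var(d) = -1.208551 / √0.0301524 = -1.208551 / 0.173644 = -6.960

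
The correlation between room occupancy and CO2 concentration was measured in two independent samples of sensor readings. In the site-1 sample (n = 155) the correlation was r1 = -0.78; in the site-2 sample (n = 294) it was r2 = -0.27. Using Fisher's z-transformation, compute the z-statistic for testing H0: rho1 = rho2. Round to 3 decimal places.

-7.679

Fisher z-transforms: z1 = atanh(-0.78) = -1.045371, z2 = atanh(-0.27) = -0.276864; difference d = -0.768507
Var(d) = 1/152 + 1/291 = 0.0065789 + 0.0034364 = 0.0100153
z = d/√Var(d) = -0.768507 / √0.0100153 = -0.768507 / 0.100076 = -7.679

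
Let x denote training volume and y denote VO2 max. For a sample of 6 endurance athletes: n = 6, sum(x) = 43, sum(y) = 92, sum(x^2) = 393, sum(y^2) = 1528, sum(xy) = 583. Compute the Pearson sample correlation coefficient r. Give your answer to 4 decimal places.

-0.7651

Numerator: nΣxy − (Σx)(Σy) = 6·583 − (43)(92) = -458
Denominator: √[(nΣx²−(Σx)²)(nΣy²−(Σy)²)]
  nΣx²−(Σx)² = 6·393 − 1849 = 509;  nΣy²−(Σy)² = 6·1528 − 8464 = 704
  √(509·704) = √358336 = 598.6117
r = -458 / 598.6117 = -0.7651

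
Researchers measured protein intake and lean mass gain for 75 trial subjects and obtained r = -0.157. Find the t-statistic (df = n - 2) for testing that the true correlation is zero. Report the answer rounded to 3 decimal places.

1 − r² = 1 − 0.024649 = 0.975351;  √(1−r²) = 0.987599
√(n−2) = √73 = 8.544004
t = r·√(n−2)/√(1−r²) = -0.157 · 8.544004 / 0.987599 = -1.358

-1.358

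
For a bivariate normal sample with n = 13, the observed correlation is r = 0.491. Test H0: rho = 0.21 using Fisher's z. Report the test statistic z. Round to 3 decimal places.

Fisher z: atanh(0.491) = 0.537377, atanh(0.21) = 0.213171
z = (z_r − z_0)·√(n−3) = (0.537377 − 0.213171)·√10 = 0.324206 · 3.162278 = 1.025

1.025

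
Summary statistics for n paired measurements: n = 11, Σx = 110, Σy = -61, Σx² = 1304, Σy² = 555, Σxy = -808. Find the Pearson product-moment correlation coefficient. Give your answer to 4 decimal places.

-0.9417

S_xy = nΣxy − ΣxΣy = 11·(-808) − 110·(-61) = -8888 − (-6710) = -2178
S_xx = nΣx² − (Σx)² = 11·1304 − 110² = 14344 − 12100 = 2244
S_yy = nΣy² − (Σy)² = 11·555 − (-61)² = 6105 − 3721 = 2384
r = S_xy / √(S_xx·S_yy) = -2178 / √(2244·2384) = -2178 / √5349696 = -2178 / 2312.9410 = -0.9417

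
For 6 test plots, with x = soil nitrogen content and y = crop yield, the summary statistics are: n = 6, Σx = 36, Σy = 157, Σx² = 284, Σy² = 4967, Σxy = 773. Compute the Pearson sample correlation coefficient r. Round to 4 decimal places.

-0.6993

S_xy = nΣxy − ΣxΣy = 6·773 − 36·157 = 4638 − 5652 = -1014
S_xx = nΣx² − (Σx)² = 6·284 − 36² = 1704 − 1296 = 408
S_yy = nΣy² − (Σy)² = 6·4967 − 157² = 29802 − 24649 = 5153
r = S_xy / √(S_xx·S_yy) = -1014 / √(408·5153) = -1014 / √2102424 = -1014 / 1449.9738 = -0.6993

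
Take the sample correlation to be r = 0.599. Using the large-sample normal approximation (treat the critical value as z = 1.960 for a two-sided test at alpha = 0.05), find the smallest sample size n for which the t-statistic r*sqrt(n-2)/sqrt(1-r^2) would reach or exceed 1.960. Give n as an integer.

9

Need r·√(n−2)/√(1−r²) ≥ 1.960
√(n−2) ≥ 1.960·√(1−0.358801) / 0.599 = 1.960·0.800749 / 0.599 = 2.6201
n−2 ≥ 6.8649  ⇒  n ≥ 8.8649
Smallest integer n = 9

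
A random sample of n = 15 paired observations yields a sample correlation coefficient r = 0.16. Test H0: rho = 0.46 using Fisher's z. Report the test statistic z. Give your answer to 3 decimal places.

z_r = atanh(0.16) = 0.161387,  z_0 = atanh(0.46) = 0.497311
SE = 1/√(n−3) = 1/√12 = 0.288675
z = (z_r − z_0)/SE = (0.161387 − 0.497311) / 0.288675 = -0.335924 / 0.288675 = -1.164

-1.164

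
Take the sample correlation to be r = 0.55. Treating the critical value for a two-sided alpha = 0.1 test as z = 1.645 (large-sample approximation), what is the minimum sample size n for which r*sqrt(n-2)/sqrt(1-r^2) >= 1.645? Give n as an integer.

Need r·√(n−2)/√(1−r²) ≥ 1.645
√(n−2) ≥ 1.645·√(1−0.3025) / 0.55 = 1.645·0.835165 / 0.55 = 2.4979
n−2 ≥ 6.2395  ⇒  n ≥ 8.2395
Smallest integer n = 9

9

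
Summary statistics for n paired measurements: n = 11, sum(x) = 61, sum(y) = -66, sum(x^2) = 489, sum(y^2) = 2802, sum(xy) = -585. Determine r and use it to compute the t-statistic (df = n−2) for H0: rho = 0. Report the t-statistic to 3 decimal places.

-1.171

S_xy = nΣxy − ΣxΣy = 11·(-585) − 61·(-66) = -6435 − (-4026) = -2409
S_xx = nΣx² − (Σx)² = 11·489 − 61² = 5379 − 3721 = 1658
S_yy = nΣy² − (Σy)² = 11·2802 − (-66)² = 30822 − 4356 = 26466
r = S_xy / √(S_xx·S_yy) = -2409 / √(1658·26466) = -2409 / √43880628 = -2409 / 6624.2455 = -0.3637
t = r·√(n−2)/√(1−r²) = -0.3637·√9 / √(1−0.132278) = -1.091100 / 0.931516 = -1.171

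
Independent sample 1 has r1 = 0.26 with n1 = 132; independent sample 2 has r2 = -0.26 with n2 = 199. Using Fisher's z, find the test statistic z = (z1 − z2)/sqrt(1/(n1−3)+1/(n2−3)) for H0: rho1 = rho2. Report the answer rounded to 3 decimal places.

Fisher z-transforms: z1 = atanh(0.26) = 0.266108, z2 = atanh(-0.26) = -0.266108; difference d = 0.532216
Var(d) = 1/129 + 1/196 = 0.0077519 + 0.0051020 = 0.0128539
z = d/√Var(d) = 0.532216 / √0.0128539 = 0.532216 / 0.113375 = 4.694

4.694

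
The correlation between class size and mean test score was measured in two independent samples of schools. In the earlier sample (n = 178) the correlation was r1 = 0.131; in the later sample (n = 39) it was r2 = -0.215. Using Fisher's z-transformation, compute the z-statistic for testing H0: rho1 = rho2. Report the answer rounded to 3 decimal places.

1.913

z1 = atanh(0.131) = 0.131757,  z2 = atanh(-0.215) = -0.218408
SE = √(1/(n1−3) + 1/(n2−3)) = √(1/175 + 1/36) = √(0.0057143 + 0.0277778) = √0.0334921 = 0.183008
z = (z1 − z2)/SE = (0.131757 − (-0.218408)) / 0.183008 = 0.350165 / 0.183008 = 1.913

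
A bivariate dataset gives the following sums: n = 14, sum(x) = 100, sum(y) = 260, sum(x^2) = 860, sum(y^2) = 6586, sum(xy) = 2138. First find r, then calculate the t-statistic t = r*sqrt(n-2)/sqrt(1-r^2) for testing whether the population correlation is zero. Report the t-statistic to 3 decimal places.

2.311

Numerator: nΣxy − (Σx)(Σy) = 14·2138 − (100)(260) = 3932
Denominator: √[(nΣx²−(Σx)²)(nΣy²−(Σy)²)]
  nΣx²−(Σx)² = 14·860 − 10000 = 2040;  nΣy²−(Σy)² = 14·6586 − 67600 = 24604
  √(2040·24604) = √50192160 = 7084.6425
r = 3932 / 7084.6425 = 0.5550
t = r·√(n−2)/√(1−r²) = 0.5550·√12 / √(1−0.308025) = 1.922576 / 0.831850 = 2.311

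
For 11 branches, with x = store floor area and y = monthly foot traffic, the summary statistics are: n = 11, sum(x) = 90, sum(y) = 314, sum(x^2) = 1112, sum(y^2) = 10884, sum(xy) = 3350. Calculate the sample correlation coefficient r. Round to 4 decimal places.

0.9194

S_xy = nΣxy − ΣxΣy = 11·3350 − 90·314 = 36850 − 28260 = 8590
S_xx = nΣx² − (Σx)² = 11·1112 − 90² = 12232 − 8100 = 4132
S_yy = nΣy² − (Σy)² = 11·10884 − 314² = 119724 − 98596 = 21128
r = S_xy / √(S_xx·S_yy) = 8590 / √(4132·21128) = 8590 / √87300896 = 8590 / 9343.4948 = 0.9194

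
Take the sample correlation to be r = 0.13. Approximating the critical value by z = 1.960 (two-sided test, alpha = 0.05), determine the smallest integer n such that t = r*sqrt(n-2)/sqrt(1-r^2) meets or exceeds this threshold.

r√(n−2)/√(1−r²) ≥ 1.960  ⇔  n−2 ≥ (1.960)²·(1−r²)/r²
(1−r²)/r² = (1−0.0169)/0.0169 = 58.1716
n ≥ 2 + 3.8416·58.1716 = 2 + 223.4720 = 225.4720
⌈225.4720⌉ = 226

226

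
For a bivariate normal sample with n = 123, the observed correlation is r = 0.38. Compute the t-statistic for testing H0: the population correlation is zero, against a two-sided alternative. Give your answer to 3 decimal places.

4.519

1 − r² = 1 − 0.1444 = 0.8556;  √(1−r²) = 0.924986
√(n−2) = √121 = 11.000000
t = r·√(n−2)/√(1−r²) = 0.38 · 11.000000 / 0.924986 = 4.519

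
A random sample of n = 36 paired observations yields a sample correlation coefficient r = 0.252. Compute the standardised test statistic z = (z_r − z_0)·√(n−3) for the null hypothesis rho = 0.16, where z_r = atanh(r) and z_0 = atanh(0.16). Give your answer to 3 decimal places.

z_r = atanh(0.252) = 0.257547,  z_0 = atanh(0.16) = 0.161387
SE = 1/√(n−3) = 1/√33 = 0.174078
z = (z_r − z_0)/SE = (0.257547 − 0.161387) / 0.174078 = 0.096160 / 0.174078 = 0.552

0.552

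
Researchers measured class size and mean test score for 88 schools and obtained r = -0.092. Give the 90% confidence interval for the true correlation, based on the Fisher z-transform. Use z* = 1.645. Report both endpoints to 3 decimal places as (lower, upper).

(-0.264, 0.086)

z_r = atanh(-0.092) = -0.092261;  SE = 1/√(n−3) = 1/√85 = 0.108465
z-limits: -0.092261 ± 1.645·0.108465 = -0.092261 ± 0.178425 = [-0.270686, 0.086164]
ρ-limits: (tanh -0.270686, tanh 0.086164) = (-0.264, 0.086)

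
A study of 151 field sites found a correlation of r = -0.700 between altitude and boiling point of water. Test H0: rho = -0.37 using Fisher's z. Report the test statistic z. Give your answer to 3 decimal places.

Fisher z: atanh(-0.700) = -0.867301, atanh(-0.37) = -0.388423
z = (z_r − z_0)·√(n−3) = (-0.867301 − (-0.388423))·√148 = -0.478878 · 12.165525 = -5.826

-5.826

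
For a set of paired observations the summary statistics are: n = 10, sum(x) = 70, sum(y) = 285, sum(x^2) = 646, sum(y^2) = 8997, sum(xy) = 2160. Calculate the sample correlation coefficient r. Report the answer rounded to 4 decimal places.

0.4467

S_xy = nΣxy − ΣxΣy = 10·2160 − 70·285 = 21600 − 19950 = 1650
S_xx = nΣx² − (Σx)² = 10·646 − 70² = 6460 − 4900 = 1560
S_yy = nΣy² − (Σy)² = 10·8997 − 285² = 89970 − 81225 = 8745
r = S_xy / √(S_xx·S_yy) = 1650 / √(1560·8745) = 1650 / √13642200 = 1650 / 3693.5349 = 0.4467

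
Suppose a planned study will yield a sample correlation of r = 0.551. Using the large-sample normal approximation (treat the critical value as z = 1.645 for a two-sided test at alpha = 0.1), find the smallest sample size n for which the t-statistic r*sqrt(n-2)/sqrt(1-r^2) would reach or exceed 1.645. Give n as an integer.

9

Need r·√(n−2)/√(1−r²) ≥ 1.645
√(n−2) ≥ 1.645·√(1−0.303601) / 0.551 = 1.645·0.834505 / 0.551 = 2.4914
n−2 ≥ 6.2071  ⇒  n ≥ 8.2071
Smallest integer n = 9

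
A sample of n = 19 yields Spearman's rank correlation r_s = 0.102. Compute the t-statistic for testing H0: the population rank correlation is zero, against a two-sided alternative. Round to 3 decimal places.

0.423

t = r_s·√(n−2) / √(1−r_s²) with r_s = 0.102, n = 19
  = 0.102·√17 / √(1 − 0.010404)
  = 0.102·4.123106 / 0.994784
  = 0.420557 / 0.994784 = 0.423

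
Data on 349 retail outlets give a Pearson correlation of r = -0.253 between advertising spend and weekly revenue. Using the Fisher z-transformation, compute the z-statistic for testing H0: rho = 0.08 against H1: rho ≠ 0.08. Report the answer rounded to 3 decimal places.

Fisher z: atanh(-0.253) = -0.258615, atanh(0.08) = 0.080171
z = (z_r − z_0)·√(n−3) = (-0.258615 − 0.080171)·√346 = -0.338786 · 18.601075 = -6.302

-6.302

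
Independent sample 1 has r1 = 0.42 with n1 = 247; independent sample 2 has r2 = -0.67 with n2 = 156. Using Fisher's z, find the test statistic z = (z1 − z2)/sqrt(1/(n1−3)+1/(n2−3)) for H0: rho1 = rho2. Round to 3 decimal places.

12.203

z1 = atanh(0.42) = 0.447692,  z2 = atanh(-0.67) = -0.810743
SE = √(1/(n1−3) + 1/(n2−3)) = √(1/244 + 1/153) = √(0.0040984 + 0.0065359) = √0.0106343 = 0.103123
z = (z1 − z2)/SE = (0.447692 − (-0.810743)) / 0.103123 = 1.258435 / 0.103123 = 12.203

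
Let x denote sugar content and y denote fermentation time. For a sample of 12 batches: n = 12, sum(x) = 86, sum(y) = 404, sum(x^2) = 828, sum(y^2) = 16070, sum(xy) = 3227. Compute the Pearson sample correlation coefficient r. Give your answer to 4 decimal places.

0.4588

S_xy = nΣxy − ΣxΣy = 12·3227 − 86·404 = 38724 − 34744 = 3980
S_xx = nΣx² − (Σx)² = 12·828 − 86² = 9936 − 7396 = 2540
S_yy = nΣy² − (Σy)² = 12·16070 − 404² = 192840 − 163216 = 29624
r = S_xy / √(S_xx·S_yy) = 3980 / √(2540·29624) = 3980 / √75244960 = 3980 / 8674.3853 = 0.4588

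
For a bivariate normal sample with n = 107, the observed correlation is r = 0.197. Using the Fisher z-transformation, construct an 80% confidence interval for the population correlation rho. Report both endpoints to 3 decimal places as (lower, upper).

Fisher z: z_r = atanh(r) = ½·ln((1+0.197)/(1−0.197)) = 0.199609
SE(z) = 1/√(n−3) = 1/√104 = 0.098058
80% ⇒ z* = 1.282; margin = 1.282·0.098058 = 0.125710
CI on z-scale: (0.073899, 0.325319)
Back-transform: tanh(0.073899) = 0.073765, tanh(0.325319) = 0.314308

(0.074, 0.314)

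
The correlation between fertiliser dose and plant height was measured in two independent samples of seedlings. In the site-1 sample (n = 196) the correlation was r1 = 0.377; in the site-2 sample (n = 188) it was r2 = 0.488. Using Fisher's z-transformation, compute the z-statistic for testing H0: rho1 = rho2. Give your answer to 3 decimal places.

-1.330

Fisher z-transforms: z1 = atanh(0.377) = 0.396558, z2 = atanh(0.488) = 0.533432; difference d = -0.136874
Var(d) = 1/193 + 1/185 = 0.0051813 + 0.0054054 = 0.0105867
z = d/√Var(d) = -0.136874 / √0.0105867 = -0.136874 / 0.102892 = -1.330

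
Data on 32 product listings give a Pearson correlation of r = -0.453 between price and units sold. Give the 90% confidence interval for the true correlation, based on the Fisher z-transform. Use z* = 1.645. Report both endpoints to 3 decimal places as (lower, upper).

z_r = atanh(-0.453) = -0.488468;  SE = 1/√(n−3) = 1/√29 = 0.185695
z-limits: -0.488468 ± 1.645·0.185695 = -0.488468 ± 0.305468 = [-0.793936, -0.183000]
ρ-limits: (tanh -0.793936, tanh -0.183000) = (-0.661, -0.181)

(-0.661, -0.181)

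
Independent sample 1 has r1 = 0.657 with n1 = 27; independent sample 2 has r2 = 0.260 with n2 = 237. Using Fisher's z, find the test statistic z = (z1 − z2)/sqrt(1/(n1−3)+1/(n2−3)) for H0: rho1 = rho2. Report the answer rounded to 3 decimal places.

2.433

z1 = atanh(0.657) = 0.787517,  z2 = atanh(0.260) = 0.266108
SE = √(1/(n1−3) + 1/(n2−3)) = √(1/24 + 1/234) = √(0.0416667 + 0.0042735) = √0.0459402 = 0.214337
z = (z1 − z2)/SE = (0.787517 − 0.266108) / 0.214337 = 0.521409 / 0.214337 = 2.433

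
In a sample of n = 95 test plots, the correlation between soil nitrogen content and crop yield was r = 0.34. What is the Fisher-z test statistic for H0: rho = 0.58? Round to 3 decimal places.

-2.958

z_r = atanh(0.34) = 0.354093,  z_0 = atanh(0.58) = 0.662463
SE = 1/√(n−3) = 1/√92 = 0.104257
z = (z_r − z_0)/SE = (0.354093 − 0.662463) / 0.104257 = -0.308370 / 0.104257 = -2.958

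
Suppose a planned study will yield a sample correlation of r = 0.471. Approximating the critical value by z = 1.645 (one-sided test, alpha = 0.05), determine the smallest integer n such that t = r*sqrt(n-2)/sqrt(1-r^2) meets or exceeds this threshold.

Need r·√(n−2)/√(1−r²) ≥ 1.645
√(n−2) ≥ 1.645·√(1−0.221841) / 0.471 = 1.645·0.882133 / 0.471 = 3.0809
n−2 ≥ 9.4919  ⇒  n ≥ 11.4919
Smallest integer n = 12

12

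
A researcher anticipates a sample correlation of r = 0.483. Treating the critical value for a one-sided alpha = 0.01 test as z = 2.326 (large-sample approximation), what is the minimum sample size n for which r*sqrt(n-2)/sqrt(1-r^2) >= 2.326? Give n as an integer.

r√(n−2)/√(1−r²) ≥ 2.326  ⇔  n−2 ≥ (2.326)²·(1−r²)/r²
(1−r²)/r² = (1−0.233289)/0.233289 = 3.2865
n ≥ 2 + 5.410276·3.2865 = 2 + 17.7809 = 19.7809
⌈19.7809⌉ = 20

20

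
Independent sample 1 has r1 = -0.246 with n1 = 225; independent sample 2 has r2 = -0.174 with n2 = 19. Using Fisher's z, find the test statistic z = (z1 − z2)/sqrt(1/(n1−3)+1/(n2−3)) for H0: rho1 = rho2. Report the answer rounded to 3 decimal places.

-0.291

z1 = atanh(-0.246) = -0.251151,  z2 = atanh(-0.174) = -0.175789
SE = √(1/(n1−3) + 1/(n2−3)) = √(1/222 + 1/16) = √(0.0045045 + 0.0625000) = √0.0670045 = 0.258852
z = (z1 − z2)/SE = (-0.251151 − (-0.175789)) / 0.258852 = -0.075362 / 0.258852 = -0.291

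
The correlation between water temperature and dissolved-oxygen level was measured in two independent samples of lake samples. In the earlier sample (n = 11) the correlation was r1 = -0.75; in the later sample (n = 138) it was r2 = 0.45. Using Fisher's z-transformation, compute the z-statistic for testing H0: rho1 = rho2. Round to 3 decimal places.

-4.006

Fisher z-transforms: z1 = atanh(-0.75) = -0.972955, z2 = atanh(0.45) = 0.484700; difference d = -1.457655
Var(d) = 1/8 + 1/135 = 0.1250000 + 0.0074074 = 0.1324074
z = d/√Var(d) = -1.457655 / √0.1324074 = -1.457655 / 0.363878 = -4.006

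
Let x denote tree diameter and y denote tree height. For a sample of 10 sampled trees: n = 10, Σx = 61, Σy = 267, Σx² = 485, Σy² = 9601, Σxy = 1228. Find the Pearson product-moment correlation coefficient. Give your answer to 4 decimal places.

-0.7585

Numerator: nΣxy − (Σx)(Σy) = 10·1228 − (61)(267) = -4007
Denominator: √[(nΣx²−(Σx)²)(nΣy²−(Σy)²)]
  nΣx²−(Σx)² = 10·485 − 3721 = 1129;  nΣy²−(Σy)² = 10·9601 − 71289 = 24721
  √(1129·24721) = √27910009 = 5282.9924
r = -4007 / 5282.9924 = -0.7585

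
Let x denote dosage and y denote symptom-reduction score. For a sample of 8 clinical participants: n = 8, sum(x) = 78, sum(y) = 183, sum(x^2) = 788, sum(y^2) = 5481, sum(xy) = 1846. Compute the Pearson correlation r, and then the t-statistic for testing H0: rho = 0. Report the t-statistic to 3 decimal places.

Numerator: nΣxy − (Σx)(Σy) = 8·1846 − (78)(183) = 494
Denominator: √[(nΣx²−(Σx)²)(nΣy²−(Σy)²)]
  nΣx²−(Σx)² = 8·788 − 6084 = 220;  nΣy²−(Σy)² = 8·5481 − 33489 = 10359
  √(220·10359) = √2278980 = 1509.6291
r = 494 / 1509.6291 = 0.3272
t = r·√(n−2)/√(1−r²) = 0.3272·√6 / √(1−0.107060) = 0.801473 / 0.944955 = 0.848

0.848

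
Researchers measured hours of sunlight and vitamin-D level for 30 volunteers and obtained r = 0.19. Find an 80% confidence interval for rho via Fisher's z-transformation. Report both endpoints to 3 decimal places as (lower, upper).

z_r = atanh(0.19) = 0.192337;  SE = 1/√(n−3) = 1/√27 = 0.192450
z-limits: 0.192337 ± 1.282·0.192450 = 0.192337 ± 0.246721 = [-0.054384, 0.439058]
ρ-limits: (tanh -0.054384, tanh 0.439058) = (-0.054, 0.413)

(-0.054, 0.413)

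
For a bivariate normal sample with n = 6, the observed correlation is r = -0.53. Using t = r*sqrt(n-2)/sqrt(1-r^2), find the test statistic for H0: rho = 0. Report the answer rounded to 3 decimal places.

1 − r² = 1 − 0.2809 = 0.7191;  √(1−r²) = 0.847998
√(n−2) = √4 = 2.000000
t = r·√(n−2)/√(1−r²) = -0.53 · 2.000000 / 0.847998 = -1.250

-1.250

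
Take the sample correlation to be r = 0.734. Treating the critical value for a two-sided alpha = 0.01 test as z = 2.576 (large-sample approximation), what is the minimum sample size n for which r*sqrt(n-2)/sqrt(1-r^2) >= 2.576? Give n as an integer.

8

Need r·√(n−2)/√(1−r²) ≥ 2.576
√(n−2) ≥ 2.576·√(1−0.538756) / 0.734 = 2.576·0.679149 / 0.734 = 2.3835
n−2 ≥ 5.6811  ⇒  n ≥ 7.6811
Smallest integer n = 8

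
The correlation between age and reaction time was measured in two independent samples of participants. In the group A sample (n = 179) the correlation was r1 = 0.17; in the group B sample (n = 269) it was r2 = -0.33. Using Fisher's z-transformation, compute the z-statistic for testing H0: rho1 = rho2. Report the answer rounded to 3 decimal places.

z1 = atanh(0.17) = 0.171667,  z2 = atanh(-0.33) = -0.342828
SE = √(1/(n1−3) + 1/(n2−3)) = √(1/176 + 1/266) = √(0.0056818 + 0.0037594) = √0.0094412 = 0.097166
z = (z1 − z2)/SE = (0.171667 − (-0.342828)) / 0.097166 = 0.514495 / 0.097166 = 5.295

5.295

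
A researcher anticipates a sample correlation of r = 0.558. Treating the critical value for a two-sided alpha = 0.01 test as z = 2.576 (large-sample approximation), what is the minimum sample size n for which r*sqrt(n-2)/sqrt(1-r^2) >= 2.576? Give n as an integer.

17

r√(n−2)/√(1−r²) ≥ 2.576  ⇔  n−2 ≥ (2.576)²·(1−r²)/r²
(1−r²)/r² = (1−0.311364)/0.311364 = 2.2117
n ≥ 2 + 6.635776·2.2117 = 2 + 14.6763 = 16.6763
⌈16.6763⌉ = 17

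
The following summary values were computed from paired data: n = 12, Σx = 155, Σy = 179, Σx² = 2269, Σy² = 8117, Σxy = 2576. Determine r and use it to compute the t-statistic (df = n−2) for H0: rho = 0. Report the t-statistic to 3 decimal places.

0.709

S_xy = nΣxy − ΣxΣy = 12·2576 − 155·179 = 30912 − 27745 = 3167
S_xx = nΣx² − (Σx)² = 12·2269 − 155² = 27228 − 24025 = 3203
S_yy = nΣy² − (Σy)² = 12·8117 − 179² = 97404 − 32041 = 65363
r = S_xy / √(S_xx·S_yy) = 3167 / √(3203·65363) = 3167 / √209357689 = 3167 / 14469.1979 = 0.2189
t = r·√(n−2)/√(1−r²) = 0.2189·√10 / √(1−0.047917) = 0.692223 / 0.975747 = 0.709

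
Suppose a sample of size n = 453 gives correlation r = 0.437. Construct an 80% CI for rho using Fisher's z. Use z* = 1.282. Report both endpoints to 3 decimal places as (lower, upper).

Fisher z: z_r = atanh(r) = ½·ln((1+0.437)/(1−0.437)) = 0.468517
SE(z) = 1/√(n−3) = 1/√450 = 0.047140
80% ⇒ z* = 1.282; margin = 1.282·0.047140 = 0.060433
CI on z-scale: (0.408084, 0.528950)
Back-transform: tanh(0.408084) = 0.386845, tanh(0.528950) = 0.484578

(0.387, 0.485)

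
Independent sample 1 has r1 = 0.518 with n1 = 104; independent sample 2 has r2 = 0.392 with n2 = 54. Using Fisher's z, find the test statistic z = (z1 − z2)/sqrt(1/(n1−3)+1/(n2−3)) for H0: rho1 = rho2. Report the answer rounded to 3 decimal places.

z1 = atanh(0.518) = 0.573602,  z2 = atanh(0.392) = 0.414161
SE = √(1/(n1−3) + 1/(n2−3)) = √(1/101 + 1/51) = √(0.0099010 + 0.0196078) = √0.0295088 = 0.171781
z = (z1 − z2)/SE = (0.573602 − 0.414161) / 0.171781 = 0.159441 / 0.171781 = 0.928

0.928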